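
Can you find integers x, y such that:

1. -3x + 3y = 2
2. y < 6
No

Even the single constraint (-3x + 3y = 2) is infeasible over the integers.

  - -3x + 3y = 2: every term on the left is divisible by 3, so the LHS ≡ 0 (mod 3), but the RHS 2 is not — no integer solution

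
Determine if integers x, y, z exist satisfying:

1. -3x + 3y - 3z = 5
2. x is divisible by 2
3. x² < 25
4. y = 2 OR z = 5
No

Even the single constraint (-3x + 3y - 3z = 5) is infeasible over the integers.

  - -3x + 3y - 3z = 5: every term on the left is divisible by 3, so the LHS ≡ 0 (mod 3), but the RHS 5 is not — no integer solution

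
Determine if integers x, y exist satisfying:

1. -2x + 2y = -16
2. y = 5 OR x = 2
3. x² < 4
No

The full constraint system is jointly infeasible over the integers. Each constraint and what it forces:

  - -2x + 2y = -16: is a linear equation tying the variables together
  - y = 5 OR x = 2: forces a choice: either y = 5 or x = 2
  - x² < 4: restricts x to |x| ≤ 1

Split on the disjunction (y = 5 OR x = 2):
  • If y = 5: the equation forces x = 13, but x² < 4 requires |x| ≤ 1.
  • If x = 2: this contradicts x² < 4, which requires |x| ≤ 1.
Both branches are infeasible, so the system has no integer solution.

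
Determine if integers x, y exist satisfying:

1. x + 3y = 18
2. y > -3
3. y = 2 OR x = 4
Yes

Take x = 12, y = 2. Substituting into each constraint:
  (1) 12 + 3(2) = 18 ✓
  (2) 2 > -3 ✓
  (3) y = 2, target 2 ✓ (first branch holds)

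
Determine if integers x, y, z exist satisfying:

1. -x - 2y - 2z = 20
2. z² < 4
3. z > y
Yes

Take x = -22, y = 0, z = 1. Substituting into each constraint:
  (1) 22 - 2(0) - 2(1) = 20 ✓
  (2) z² = (1)² = 1, and 1 < 4 ✓
  (3) 1 > 0 ✓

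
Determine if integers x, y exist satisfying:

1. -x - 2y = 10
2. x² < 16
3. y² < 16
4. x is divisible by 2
No

A contradictory subset is {-x - 2y = 10, x² < 16, y² < 16}. No integer assignment can satisfy these jointly:

  - -x - 2y = 10: is a linear equation tying the variables together
  - x² < 16: restricts x to |x| ≤ 3
  - y² < 16: restricts y to |y| ≤ 3

Range argument: with x ∈ [-3, 3], y ∈ [-3, 3], the left side of the equation is at most 9, but the right side is 10 > 9. No integer solution exists.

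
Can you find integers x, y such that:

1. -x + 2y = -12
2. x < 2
Yes

Take x = 0, y = -6. Substituting into each constraint:
  (1) 0 + 2(-6) = -12 ✓
  (2) 0 < 2 ✓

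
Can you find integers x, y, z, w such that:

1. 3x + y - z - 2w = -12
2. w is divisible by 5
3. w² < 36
Yes

Take x = 0, y = -12, z = 0, w = 0. Substituting into each constraint:
  (1) 3(0) + (-12) + 0 - 2(0) = -12 ✓
  (2) 0 = 5 × 0, remainder 0 ✓
  (3) w² = (0)² = 0, and 0 < 36 ✓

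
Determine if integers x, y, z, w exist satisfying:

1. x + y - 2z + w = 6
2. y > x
Yes

Take x = 0, y = 1, z = -2, w = 1. Substituting into each constraint:
  (1) 0 + 1 - 2(-2) + 1 = 6 ✓
  (2) 1 > 0 ✓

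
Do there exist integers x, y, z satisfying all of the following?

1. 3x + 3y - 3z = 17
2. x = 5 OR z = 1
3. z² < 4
No

Even the single constraint (3x + 3y - 3z = 17) is infeasible over the integers.

  - 3x + 3y - 3z = 17: every term on the left is divisible by 3, so the LHS ≡ 0 (mod 3), but the RHS 17 is not — no integer solution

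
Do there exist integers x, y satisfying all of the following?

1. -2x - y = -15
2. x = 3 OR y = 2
Yes

Take x = 3, y = 9. Substituting into each constraint:
  (1) -2(3) + (-9) = -15 ✓
  (2) x = 3, target 3 ✓ (first branch holds)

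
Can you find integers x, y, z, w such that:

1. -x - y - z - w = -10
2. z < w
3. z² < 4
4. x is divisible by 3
Yes

Take x = 0, y = 11, z = -1, w = 0. Substituting into each constraint:
  (1) 0 + (-11) + 1 + 0 = -10 ✓
  (2) -1 < 0 ✓
  (3) z² = (-1)² = 1, and 1 < 4 ✓
  (4) 0 = 3 × 0, remainder 0 ✓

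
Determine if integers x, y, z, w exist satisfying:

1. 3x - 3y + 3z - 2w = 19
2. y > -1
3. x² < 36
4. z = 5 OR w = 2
Yes

Take x = 4, y = 0, z = 5, w = 4. Substituting into each constraint:
  (1) 3(4) - 3(0) + 3(5) - 2(4) = 19 ✓
  (2) 0 > -1 ✓
  (3) x² = (4)² = 16, and 16 < 36 ✓
  (4) z = 5, target 5 ✓ (first branch holds)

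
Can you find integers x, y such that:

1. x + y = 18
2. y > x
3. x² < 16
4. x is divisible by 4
Yes

Take x = 0, y = 18. Substituting into each constraint:
  (1) 0 + 18 = 18 ✓
  (2) 18 > 0 ✓
  (3) x² = (0)² = 0, and 0 < 16 ✓
  (4) 0 = 4 × 0, remainder 0 ✓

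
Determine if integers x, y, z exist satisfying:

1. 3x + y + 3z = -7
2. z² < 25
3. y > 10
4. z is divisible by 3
Yes

Take x = -6, y = 11, z = 0. Substituting into each constraint:
  (1) 3(-6) + 11 + 3(0) = -7 ✓
  (2) z² = (0)² = 0, and 0 < 25 ✓
  (3) 11 > 10 ✓
  (4) 0 = 3 × 0, remainder 0 ✓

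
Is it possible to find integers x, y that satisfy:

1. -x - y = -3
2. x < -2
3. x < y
Yes

Take x = -3, y = 6. Substituting into each constraint:
  (1) 3 + (-6) = -3 ✓
  (2) -3 < -2 ✓
  (3) -3 < 6 ✓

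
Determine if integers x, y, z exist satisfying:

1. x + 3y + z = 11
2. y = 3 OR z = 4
Yes

Take x = 1, y = 2, z = 4. Substituting into each constraint:
  (1) 1 + 3(2) + 4 = 11 ✓
  (2) z = 4, target 4 ✓ (second branch holds)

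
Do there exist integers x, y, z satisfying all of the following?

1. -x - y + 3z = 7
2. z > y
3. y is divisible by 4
Yes

Take x = -4, y = 0, z = 1. Substituting into each constraint:
  (1) 4 + 0 + 3(1) = 7 ✓
  (2) 1 > 0 ✓
  (3) 0 = 4 × 0, remainder 0 ✓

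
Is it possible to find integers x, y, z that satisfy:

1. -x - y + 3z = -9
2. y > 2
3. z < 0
Yes

Take x = 3, y = 3, z = -1. Substituting into each constraint:
  (1) (-3) + (-3) + 3(-1) = -9 ✓
  (2) 3 > 2 ✓
  (3) -1 < 0 ✓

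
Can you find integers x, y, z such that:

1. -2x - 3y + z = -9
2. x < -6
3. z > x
Yes

Take x = -7, y = 8, z = 1. Substituting into each constraint:
  (1) -2(-7) - 3(8) + 1 = -9 ✓
  (2) -7 < -6 ✓
  (3) 1 > -7 ✓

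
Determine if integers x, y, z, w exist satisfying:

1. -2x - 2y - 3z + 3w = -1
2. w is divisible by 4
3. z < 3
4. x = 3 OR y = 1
Yes

Take x = 1, y = 1, z = -1, w = 0. Substituting into each constraint:
  (1) -2(1) - 2(1) - 3(-1) + 3(0) = -1 ✓
  (2) 0 = 4 × 0, remainder 0 ✓
  (3) -1 < 3 ✓
  (4) y = 1, target 1 ✓ (second branch holds)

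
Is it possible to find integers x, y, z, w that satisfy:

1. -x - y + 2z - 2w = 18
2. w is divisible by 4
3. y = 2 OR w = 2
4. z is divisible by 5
Yes

Take x = -20, y = 2, z = 0, w = 0. Substituting into each constraint:
  (1) 20 + (-2) + 2(0) - 2(0) = 18 ✓
  (2) 0 = 4 × 0, remainder 0 ✓
  (3) y = 2, target 2 ✓ (first branch holds)
  (4) 0 = 5 × 0, remainder 0 ✓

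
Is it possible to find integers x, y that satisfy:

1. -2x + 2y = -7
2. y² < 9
No

Even the single constraint (-2x + 2y = -7) is infeasible over the integers.

  - -2x + 2y = -7: every term on the left is divisible by 2, so the LHS ≡ 0 (mod 2), but the RHS -7 is not — no integer solution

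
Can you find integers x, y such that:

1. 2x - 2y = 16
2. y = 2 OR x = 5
Yes

Take x = 10, y = 2. Substituting into each constraint:
  (1) 2(10) - 2(2) = 16 ✓
  (2) y = 2, target 2 ✓ (first branch holds)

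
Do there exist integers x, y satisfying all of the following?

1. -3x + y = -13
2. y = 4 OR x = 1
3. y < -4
Yes

Take x = 1, y = -10. Substituting into each constraint:
  (1) -3(1) + (-10) = -13 ✓
  (2) x = 1, target 1 ✓ (second branch holds)
  (3) -10 < -4 ✓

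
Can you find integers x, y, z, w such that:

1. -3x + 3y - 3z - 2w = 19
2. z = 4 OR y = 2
Yes

Take x = -11, y = 0, z = 4, w = 1. Substituting into each constraint:
  (1) -3(-11) + 3(0) - 3(4) - 2(1) = 19 ✓
  (2) z = 4, target 4 ✓ (first branch holds)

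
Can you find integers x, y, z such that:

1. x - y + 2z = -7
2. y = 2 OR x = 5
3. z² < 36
Yes

Take x = 5, y = 4, z = -4. Substituting into each constraint:
  (1) 5 + (-4) + 2(-4) = -7 ✓
  (2) x = 5, target 5 ✓ (second branch holds)
  (3) z² = (-4)² = 16, and 16 < 36 ✓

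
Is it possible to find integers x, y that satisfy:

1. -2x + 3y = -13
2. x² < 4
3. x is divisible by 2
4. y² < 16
No

A contradictory subset is {-2x + 3y = -13, x² < 4, x is divisible by 2}. No integer assignment can satisfy these jointly:

  - -2x + 3y = -13: is a linear equation tying the variables together
  - x² < 4: restricts x to |x| ≤ 1
  - x is divisible by 2: restricts x to multiples of 2

The bounds confine x to {0} with 2 | x. For each value, substitute into the equation:
  • x = 0: the equation gives 3y = -13, so y would not be an integer.
Every case fails, so no integer solution exists.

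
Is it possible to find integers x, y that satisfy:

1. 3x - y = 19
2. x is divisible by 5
Yes

Take x = 0, y = -19. Substituting into each constraint:
  (1) 3(0) + 19 = 19 ✓
  (2) 0 = 5 × 0, remainder 0 ✓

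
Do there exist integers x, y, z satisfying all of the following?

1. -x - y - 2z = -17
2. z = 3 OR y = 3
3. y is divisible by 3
Yes

Take x = 11, y = 0, z = 3. Substituting into each constraint:
  (1) (-11) + 0 - 2(3) = -17 ✓
  (2) z = 3, target 3 ✓ (first branch holds)
  (3) 0 = 3 × 0, remainder 0 ✓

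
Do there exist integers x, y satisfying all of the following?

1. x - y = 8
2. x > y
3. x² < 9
Yes

Take x = 0, y = -8. Substituting into each constraint:
  (1) 0 + 8 = 8 ✓
  (2) 0 > -8 ✓
  (3) x² = (0)² = 0, and 0 < 9 ✓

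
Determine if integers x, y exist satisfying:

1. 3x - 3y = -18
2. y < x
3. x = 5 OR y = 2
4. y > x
No

A contradictory subset is {3x - 3y = -18, y < x}. No integer assignment can satisfy these jointly:

  - 3x - 3y = -18: is a linear equation tying the variables together
  - y < x: bounds one variable relative to another variable

From the equation, x − y = -6, i.e. x − y = -6; but x > y requires x − y ≥ 1. Contradiction.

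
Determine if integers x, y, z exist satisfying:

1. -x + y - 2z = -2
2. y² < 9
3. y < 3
Yes

Take x = 0, y = -2, z = 0. Substituting into each constraint:
  (1) 0 + (-2) - 2(0) = -2 ✓
  (2) y² = (-2)² = 4, and 4 < 9 ✓
  (3) -2 < 3 ✓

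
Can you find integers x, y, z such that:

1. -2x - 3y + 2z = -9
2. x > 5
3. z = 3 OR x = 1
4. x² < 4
No

A contradictory subset is {x > 5, x² < 4}. No integer assignment can satisfy these jointly:

  - x > 5: bounds one variable relative to a constant
  - x² < 4: restricts x to |x| ≤ 1

Direct contradiction: the bounds on x require x ≥ 6 and x ≤ 1 simultaneously, which is empty.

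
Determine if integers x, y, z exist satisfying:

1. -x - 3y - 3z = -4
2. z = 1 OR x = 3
Yes

Take x = 4, y = -1, z = 1. Substituting into each constraint:
  (1) (-4) - 3(-1) - 3(1) = -4 ✓
  (2) z = 1, target 1 ✓ (first branch holds)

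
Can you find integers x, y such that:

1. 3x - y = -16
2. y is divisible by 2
Yes

Take x = -6, y = -2. Substituting into each constraint:
  (1) 3(-6) + 2 = -16 ✓
  (2) -2 = 2 × -1, remainder 0 ✓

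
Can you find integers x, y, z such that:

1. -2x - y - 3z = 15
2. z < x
Yes

Take x = 0, y = -12, z = -1. Substituting into each constraint:
  (1) -2(0) + 12 - 3(-1) = 15 ✓
  (2) -1 < 0 ✓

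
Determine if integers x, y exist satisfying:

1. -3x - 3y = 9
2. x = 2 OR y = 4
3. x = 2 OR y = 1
Yes

Take x = 2, y = -5. Substituting into each constraint:
  (1) -3(2) - 3(-5) = 9 ✓
  (2) x = 2, target 2 ✓ (first branch holds)
  (3) x = 2, target 2 ✓ (first branch holds)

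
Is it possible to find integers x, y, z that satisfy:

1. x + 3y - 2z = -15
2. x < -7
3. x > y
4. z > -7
No

The full constraint system is jointly infeasible over the integers. Each constraint and what it forces:

  - x + 3y - 2z = -15: is a linear equation tying the variables together
  - x < -7: bounds one variable relative to a constant
  - x > y: bounds one variable relative to another variable
  - z > -7: bounds one variable relative to a constant

Propagating the comparison: y < x and x ≤ -8 give y ≤ -9. Range argument: with x ∈ [−∞, -8], y ∈ [−∞, -9], z ∈ [-6, ∞], the left side of the equation is at most -23, but the right side is -15 > -23. No integer solution exists.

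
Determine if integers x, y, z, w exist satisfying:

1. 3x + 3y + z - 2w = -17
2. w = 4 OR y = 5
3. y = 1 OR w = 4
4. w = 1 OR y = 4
Yes

Take x = 0, y = 4, z = -21, w = 4. Substituting into each constraint:
  (1) 3(0) + 3(4) + (-21) - 2(4) = -17 ✓
  (2) w = 4, target 4 ✓ (first branch holds)
  (3) w = 4, target 4 ✓ (second branch holds)
  (4) y = 4, target 4 ✓ (second branch holds)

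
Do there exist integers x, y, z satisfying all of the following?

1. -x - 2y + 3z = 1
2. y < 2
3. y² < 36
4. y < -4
Yes

Take x = 9, y = -5, z = 0. Substituting into each constraint:
  (1) (-9) - 2(-5) + 3(0) = 1 ✓
  (2) -5 < 2 ✓
  (3) y² = (-5)² = 25, and 25 < 36 ✓
  (4) -5 < -4 ✓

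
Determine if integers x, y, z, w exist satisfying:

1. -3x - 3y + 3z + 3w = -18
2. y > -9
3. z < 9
Yes

Take x = 0, y = 6, z = 0, w = 0. Substituting into each constraint:
  (1) -3(0) - 3(6) + 3(0) + 3(0) = -18 ✓
  (2) 6 > -9 ✓
  (3) 0 < 9 ✓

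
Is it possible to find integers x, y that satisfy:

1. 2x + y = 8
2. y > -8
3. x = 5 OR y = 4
Yes

Take x = 5, y = -2. Substituting into each constraint:
  (1) 2(5) + (-2) = 8 ✓
  (2) -2 > -8 ✓
  (3) x = 5, target 5 ✓ (first branch holds)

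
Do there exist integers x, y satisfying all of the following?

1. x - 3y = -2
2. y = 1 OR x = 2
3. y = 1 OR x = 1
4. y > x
No

A contradictory subset is {x - 3y = -2, y = 1 OR x = 2, y > x}. No integer assignment can satisfy these jointly:

  - x - 3y = -2: is a linear equation tying the variables together
  - y = 1 OR x = 2: forces a choice: either y = 1 or x = 2
  - y > x: bounds one variable relative to another variable

Split on the disjunction (y = 1 OR x = 2):
  • If y = 1: the equation forces x = 1, giving (y, x) = (1, 1), which violates y > x.
  • If x = 2: with x = 2, every remaining term of the linear equation is divisible by 3, so the left side is ≡ 0 (mod 3); but the right side -4 ≡ 2 (mod 3). No integers can satisfy it.
Both branches are infeasible, so the system has no integer solution.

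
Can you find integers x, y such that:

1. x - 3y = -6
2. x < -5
Yes

Take x = -6, y = 0. Substituting into each constraint:
  (1) (-6) - 3(0) = -6 ✓
  (2) -6 < -5 ✓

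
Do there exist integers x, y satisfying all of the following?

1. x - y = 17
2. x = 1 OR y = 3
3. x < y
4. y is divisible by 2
No

A contradictory subset is {x - y = 17, x < y}. No integer assignment can satisfy these jointly:

  - x - y = 17: is a linear equation tying the variables together
  - x < y: bounds one variable relative to another variable

From the equation, x − y = 17, i.e. y − x = -17; but y > x requires y − x ≥ 1. Contradiction.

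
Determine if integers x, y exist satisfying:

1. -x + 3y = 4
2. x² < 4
Yes

Take x = -1, y = 1. Substituting into each constraint:
  (1) 1 + 3(1) = 4 ✓
  (2) x² = (-1)² = 1, and 1 < 4 ✓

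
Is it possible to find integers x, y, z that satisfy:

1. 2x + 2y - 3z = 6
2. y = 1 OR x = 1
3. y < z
Yes

Take x = 5, y = 1, z = 2. Substituting into each constraint:
  (1) 2(5) + 2(1) - 3(2) = 6 ✓
  (2) y = 1, target 1 ✓ (first branch holds)
  (3) 1 < 2 ✓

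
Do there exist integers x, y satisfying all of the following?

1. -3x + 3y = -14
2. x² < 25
No

Even the single constraint (-3x + 3y = -14) is infeasible over the integers.

  - -3x + 3y = -14: every term on the left is divisible by 3, so the LHS ≡ 0 (mod 3), but the RHS -14 is not — no integer solution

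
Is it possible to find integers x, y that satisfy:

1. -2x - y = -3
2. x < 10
Yes

Take x = 1, y = 1. Substituting into each constraint:
  (1) -2(1) + (-1) = -3 ✓
  (2) 1 < 10 ✓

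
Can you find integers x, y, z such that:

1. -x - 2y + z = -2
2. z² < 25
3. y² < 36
Yes

Take x = 0, y = 0, z = -2. Substituting into each constraint:
  (1) 0 - 2(0) + (-2) = -2 ✓
  (2) z² = (-2)² = 4, and 4 < 25 ✓
  (3) y² = (0)² = 0, and 0 < 36 ✓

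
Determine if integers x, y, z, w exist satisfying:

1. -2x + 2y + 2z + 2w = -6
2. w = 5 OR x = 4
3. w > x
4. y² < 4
Yes

Take x = 3, y = 0, z = -5, w = 5. Substituting into each constraint:
  (1) -2(3) + 2(0) + 2(-5) + 2(5) = -6 ✓
  (2) w = 5, target 5 ✓ (first branch holds)
  (3) 5 > 3 ✓
  (4) y² = (0)² = 0, and 0 < 4 ✓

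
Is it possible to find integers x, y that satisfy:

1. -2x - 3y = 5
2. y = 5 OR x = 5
Yes

Take x = 5, y = -5. Substituting into each constraint:
  (1) -2(5) - 3(-5) = 5 ✓
  (2) x = 5, target 5 ✓ (second branch holds)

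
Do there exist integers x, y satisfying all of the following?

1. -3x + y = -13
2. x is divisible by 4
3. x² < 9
Yes

Take x = 0, y = -13. Substituting into each constraint:
  (1) -3(0) + (-13) = -13 ✓
  (2) 0 = 4 × 0, remainder 0 ✓
  (3) x² = (0)² = 0, and 0 < 9 ✓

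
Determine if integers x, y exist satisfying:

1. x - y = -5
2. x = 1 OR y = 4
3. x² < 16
Yes

Take x = -1, y = 4. Substituting into each constraint:
  (1) (-1) + (-4) = -5 ✓
  (2) y = 4, target 4 ✓ (second branch holds)
  (3) x² = (-1)² = 1, and 1 < 16 ✓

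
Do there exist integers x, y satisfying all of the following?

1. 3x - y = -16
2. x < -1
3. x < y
Yes

Take x = -2, y = 10. Substituting into each constraint:
  (1) 3(-2) + (-10) = -16 ✓
  (2) -2 < -1 ✓
  (3) -2 < 10 ✓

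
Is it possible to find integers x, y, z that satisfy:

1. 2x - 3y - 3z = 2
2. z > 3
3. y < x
Yes

Take x = -11, y = -12, z = 4. Substituting into each constraint:
  (1) 2(-11) - 3(-12) - 3(4) = 2 ✓
  (2) 4 > 3 ✓
  (3) -12 < -11 ✓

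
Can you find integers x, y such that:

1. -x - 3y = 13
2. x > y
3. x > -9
Yes

Take x = -1, y = -4. Substituting into each constraint:
  (1) 1 - 3(-4) = 13 ✓
  (2) -1 > -4 ✓
  (3) -1 > -9 ✓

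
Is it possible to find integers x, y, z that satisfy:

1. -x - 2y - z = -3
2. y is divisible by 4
Yes

Take x = 3, y = 0, z = 0. Substituting into each constraint:
  (1) (-3) - 2(0) + 0 = -3 ✓
  (2) 0 = 4 × 0, remainder 0 ✓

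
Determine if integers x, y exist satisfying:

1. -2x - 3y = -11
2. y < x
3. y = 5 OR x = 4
Yes

Take x = 4, y = 1. Substituting into each constraint:
  (1) -2(4) - 3(1) = -11 ✓
  (2) 1 < 4 ✓
  (3) x = 4, target 4 ✓ (second branch holds)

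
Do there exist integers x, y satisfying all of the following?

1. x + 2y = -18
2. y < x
Yes

Take x = -4, y = -7. Substituting into each constraint:
  (1) (-4) + 2(-7) = -18 ✓
  (2) -7 < -4 ✓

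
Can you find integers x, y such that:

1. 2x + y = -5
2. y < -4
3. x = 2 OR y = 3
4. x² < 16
Yes

Take x = 2, y = -9. Substituting into each constraint:
  (1) 2(2) + (-9) = -5 ✓
  (2) -9 < -4 ✓
  (3) x = 2, target 2 ✓ (first branch holds)
  (4) x² = (2)² = 4, and 4 < 16 ✓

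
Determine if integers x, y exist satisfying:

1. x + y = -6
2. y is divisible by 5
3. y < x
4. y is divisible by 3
Yes

Take x = 9, y = -15. Substituting into each constraint:
  (1) 9 + (-15) = -6 ✓
  (2) -15 = 5 × -3, remainder 0 ✓
  (3) -15 < 9 ✓
  (4) -15 = 3 × -5, remainder 0 ✓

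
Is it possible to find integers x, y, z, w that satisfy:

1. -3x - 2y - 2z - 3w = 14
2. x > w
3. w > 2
Yes

Take x = 5, y = -19, z = 0, w = 3. Substituting into each constraint:
  (1) -3(5) - 2(-19) - 2(0) - 3(3) = 14 ✓
  (2) 5 > 3 ✓
  (3) 3 > 2 ✓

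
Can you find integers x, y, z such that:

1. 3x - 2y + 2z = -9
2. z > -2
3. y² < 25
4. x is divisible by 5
Yes

Take x = -5, y = -1, z = 2. Substituting into each constraint:
  (1) 3(-5) - 2(-1) + 2(2) = -9 ✓
  (2) 2 > -2 ✓
  (3) y² = (-1)² = 1, and 1 < 25 ✓
  (4) -5 = 5 × -1, remainder 0 ✓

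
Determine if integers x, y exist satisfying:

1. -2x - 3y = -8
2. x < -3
Yes

Take x = -5, y = 6. Substituting into each constraint:
  (1) -2(-5) - 3(6) = -8 ✓
  (2) -5 < -3 ✓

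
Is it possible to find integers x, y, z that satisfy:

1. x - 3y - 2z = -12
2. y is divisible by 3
Yes

Take x = -12, y = 0, z = 0. Substituting into each constraint:
  (1) (-12) - 3(0) - 2(0) = -12 ✓
  (2) 0 = 3 × 0, remainder 0 ✓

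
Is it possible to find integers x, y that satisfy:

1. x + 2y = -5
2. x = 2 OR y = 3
Yes

Take x = -11, y = 3. Substituting into each constraint:
  (1) (-11) + 2(3) = -5 ✓
  (2) y = 3, target 3 ✓ (second branch holds)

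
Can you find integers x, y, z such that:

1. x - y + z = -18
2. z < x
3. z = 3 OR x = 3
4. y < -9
Yes

Take x = 3, y = -10, z = -31. Substituting into each constraint:
  (1) 3 + 10 + (-31) = -18 ✓
  (2) -31 < 3 ✓
  (3) x = 3, target 3 ✓ (second branch holds)
  (4) -10 < -9 ✓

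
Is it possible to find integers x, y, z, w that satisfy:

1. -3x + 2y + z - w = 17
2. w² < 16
Yes

Take x = 0, y = 0, z = 17, w = 0. Substituting into each constraint:
  (1) -3(0) + 2(0) + 17 + 0 = 17 ✓
  (2) w² = (0)² = 0, and 0 < 16 ✓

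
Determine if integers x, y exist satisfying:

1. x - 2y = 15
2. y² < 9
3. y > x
No

The full constraint system is jointly infeasible over the integers. Each constraint and what it forces:

  - x - 2y = 15: is a linear equation tying the variables together
  - y² < 9: restricts y to |y| ≤ 2
  - y > x: bounds one variable relative to another variable

Propagating the comparison: x < y and y ≤ 2 give x ≤ 1. Range argument: with x ∈ [−∞, 1], y ∈ [-2, 2], the left side of the equation is at most 5, but the right side is 15 > 5. No integer solution exists.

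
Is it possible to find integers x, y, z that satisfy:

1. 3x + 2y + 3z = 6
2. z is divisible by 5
Yes

Take x = 2, y = 0, z = 0. Substituting into each constraint:
  (1) 3(2) + 2(0) + 3(0) = 6 ✓
  (2) 0 = 5 × 0, remainder 0 ✓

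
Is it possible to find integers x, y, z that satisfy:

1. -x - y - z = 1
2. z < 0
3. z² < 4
Yes

Take x = 0, y = 0, z = -1. Substituting into each constraint:
  (1) 0 + 0 + 1 = 1 ✓
  (2) -1 < 0 ✓
  (3) z² = (-1)² = 1, and 1 < 4 ✓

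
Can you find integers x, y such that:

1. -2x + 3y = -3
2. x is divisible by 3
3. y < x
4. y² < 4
Yes

Take x = 0, y = -1. Substituting into each constraint:
  (1) -2(0) + 3(-1) = -3 ✓
  (2) 0 = 3 × 0, remainder 0 ✓
  (3) -1 < 0 ✓
  (4) y² = (-1)² = 1, and 1 < 4 ✓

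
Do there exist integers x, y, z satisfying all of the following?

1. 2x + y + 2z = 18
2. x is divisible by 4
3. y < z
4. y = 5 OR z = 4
Yes

Take x = 4, y = 2, z = 4. Substituting into each constraint:
  (1) 2(4) + 2 + 2(4) = 18 ✓
  (2) 4 = 4 × 1, remainder 0 ✓
  (3) 2 < 4 ✓
  (4) z = 4, target 4 ✓ (second branch holds)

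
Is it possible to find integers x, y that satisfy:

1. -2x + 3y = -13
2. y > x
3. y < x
No

A contradictory subset is {y > x, y < x}. No integer assignment can satisfy these jointly:

  - y > x: bounds one variable relative to another variable
  - y < x: bounds one variable relative to another variable

Direct contradiction: y > x and x > y cannot both hold.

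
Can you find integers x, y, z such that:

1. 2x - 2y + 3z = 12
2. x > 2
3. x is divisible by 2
Yes

Take x = 4, y = -2, z = 0. Substituting into each constraint:
  (1) 2(4) - 2(-2) + 3(0) = 12 ✓
  (2) 4 > 2 ✓
  (3) 4 = 2 × 2, remainder 0 ✓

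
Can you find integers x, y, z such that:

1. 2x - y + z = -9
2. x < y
Yes

Take x = -1, y = 0, z = -7. Substituting into each constraint:
  (1) 2(-1) + 0 + (-7) = -9 ✓
  (2) -1 < 0 ✓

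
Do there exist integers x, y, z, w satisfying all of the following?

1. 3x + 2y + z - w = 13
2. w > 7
Yes

Take x = 7, y = 0, z = 0, w = 8. Substituting into each constraint:
  (1) 3(7) + 2(0) + 0 + (-8) = 13 ✓
  (2) 8 > 7 ✓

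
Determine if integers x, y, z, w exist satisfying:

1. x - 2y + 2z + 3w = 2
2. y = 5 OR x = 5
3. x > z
Yes

Take x = 5, y = 4, z = 4, w = -1. Substituting into each constraint:
  (1) 5 - 2(4) + 2(4) + 3(-1) = 2 ✓
  (2) x = 5, target 5 ✓ (second branch holds)
  (3) 5 > 4 ✓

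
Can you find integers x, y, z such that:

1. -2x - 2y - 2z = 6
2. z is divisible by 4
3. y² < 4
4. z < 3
Yes

Take x = -3, y = 0, z = 0. Substituting into each constraint:
  (1) -2(-3) - 2(0) - 2(0) = 6 ✓
  (2) 0 = 4 × 0, remainder 0 ✓
  (3) y² = (0)² = 0, and 0 < 4 ✓
  (4) 0 < 3 ✓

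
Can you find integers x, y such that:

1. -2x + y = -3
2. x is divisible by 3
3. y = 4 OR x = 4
No

The full constraint system is jointly infeasible over the integers. Each constraint and what it forces:

  - -2x + y = -3: is a linear equation tying the variables together
  - x is divisible by 3: restricts x to multiples of 3
  - y = 4 OR x = 4: forces a choice: either y = 4 or x = 4

Split on the disjunction (y = 4 OR x = 4):
  • If y = 4: with y = 4, writing x = 3x', every remaining term of the linear equation is divisible by 6, so the left side is ≡ 0 (mod 6); but the right side -7 ≡ 5 (mod 6). No integers can satisfy it.
  • If x = 4: this contradicts the divisibility constraint — 4 is not a multiple of 3.
Both branches are infeasible, so the system has no integer solution.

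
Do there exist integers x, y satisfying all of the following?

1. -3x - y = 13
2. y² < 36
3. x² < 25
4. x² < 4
No

A contradictory subset is {-3x - y = 13, y² < 36, x² < 4}. No integer assignment can satisfy these jointly:

  - -3x - y = 13: is a linear equation tying the variables together
  - y² < 36: restricts y to |y| ≤ 5
  - x² < 4: restricts x to |x| ≤ 1

Range argument: with x ∈ [-1, 1], y ∈ [-5, 5], the left side of the equation is at most 8, but the right side is 13 > 8. No integer solution exists.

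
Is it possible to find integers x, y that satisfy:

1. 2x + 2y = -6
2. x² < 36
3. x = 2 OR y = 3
Yes

Take x = 2, y = -5. Substituting into each constraint:
  (1) 2(2) + 2(-5) = -6 ✓
  (2) x² = (2)² = 4, and 4 < 36 ✓
  (3) x = 2, target 2 ✓ (first branch holds)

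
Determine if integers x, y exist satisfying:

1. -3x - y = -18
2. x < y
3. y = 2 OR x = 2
Yes

Take x = 2, y = 12. Substituting into each constraint:
  (1) -3(2) + (-12) = -18 ✓
  (2) 2 < 12 ✓
  (3) x = 2, target 2 ✓ (second branch holds)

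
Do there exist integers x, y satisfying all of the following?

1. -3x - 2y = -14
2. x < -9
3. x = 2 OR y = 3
No

The full constraint system is jointly infeasible over the integers. Each constraint and what it forces:

  - -3x - 2y = -14: is a linear equation tying the variables together
  - x < -9: bounds one variable relative to a constant
  - x = 2 OR y = 3: forces a choice: either x = 2 or y = 3

Split on the disjunction (x = 2 OR y = 3):
  • If x = 2: this contradicts the bound x ≤ -10.
  • If y = 3: with y = 3, every remaining term of the linear equation is divisible by 3, so the left side is ≡ 0 (mod 3); but the right side -8 ≡ 1 (mod 3). No integers can satisfy it.
Both branches are infeasible, so the system has no integer solution.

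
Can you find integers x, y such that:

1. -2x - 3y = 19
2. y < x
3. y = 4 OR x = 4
Yes

Take x = 4, y = -9. Substituting into each constraint:
  (1) -2(4) - 3(-9) = 19 ✓
  (2) -9 < 4 ✓
  (3) x = 4, target 4 ✓ (second branch holds)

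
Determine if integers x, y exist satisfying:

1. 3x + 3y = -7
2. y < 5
No

Even the single constraint (3x + 3y = -7) is infeasible over the integers.

  - 3x + 3y = -7: every term on the left is divisible by 3, so the LHS ≡ 0 (mod 3), but the RHS -7 is not — no integer solution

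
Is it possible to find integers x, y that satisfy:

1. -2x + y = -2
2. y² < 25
Yes

Take x = 0, y = -2. Substituting into each constraint:
  (1) -2(0) + (-2) = -2 ✓
  (2) y² = (-2)² = 4, and 4 < 25 ✓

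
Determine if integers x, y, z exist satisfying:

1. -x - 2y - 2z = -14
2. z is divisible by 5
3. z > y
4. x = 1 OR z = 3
No

A contradictory subset is {-x - 2y - 2z = -14, z is divisible by 5, x = 1 OR z = 3}. No integer assignment can satisfy these jointly:

  - -x - 2y - 2z = -14: is a linear equation tying the variables together
  - z is divisible by 5: restricts z to multiples of 5
  - x = 1 OR z = 3: forces a choice: either x = 1 or z = 3

Split on the disjunction (x = 1 OR z = 3):
  • If x = 1: with x = 1, writing z = 5z', every remaining term of the linear equation is divisible by 2, so the left side is ≡ 0 (mod 2); but the right side -13 ≡ 1 (mod 2). No integers can satisfy it.
  • If z = 3: this contradicts the divisibility constraint — 3 is not a multiple of 5.
Both branches are infeasible, so the system has no integer solution.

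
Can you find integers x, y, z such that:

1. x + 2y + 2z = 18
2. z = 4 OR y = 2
Yes

Take x = 14, y = 2, z = 0. Substituting into each constraint:
  (1) 14 + 2(2) + 2(0) = 18 ✓
  (2) y = 2, target 2 ✓ (second branch holds)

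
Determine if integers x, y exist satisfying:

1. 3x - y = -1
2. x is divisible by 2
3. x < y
Yes

Take x = 0, y = 1. Substituting into each constraint:
  (1) 3(0) + (-1) = -1 ✓
  (2) 0 = 2 × 0, remainder 0 ✓
  (3) 0 < 1 ✓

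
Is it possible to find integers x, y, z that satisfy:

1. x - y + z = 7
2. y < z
Yes

Take x = 6, y = -1, z = 0. Substituting into each constraint:
  (1) 6 + 1 + 0 = 7 ✓
  (2) -1 < 0 ✓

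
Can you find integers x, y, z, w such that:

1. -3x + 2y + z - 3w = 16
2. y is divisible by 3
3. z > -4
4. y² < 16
Yes

Take x = 0, y = 0, z = 16, w = 0. Substituting into each constraint:
  (1) -3(0) + 2(0) + 16 - 3(0) = 16 ✓
  (2) 0 = 3 × 0, remainder 0 ✓
  (3) 16 > -4 ✓
  (4) y² = (0)² = 0, and 0 < 16 ✓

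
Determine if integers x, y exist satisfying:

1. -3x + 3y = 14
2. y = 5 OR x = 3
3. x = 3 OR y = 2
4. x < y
No

Even the single constraint (-3x + 3y = 14) is infeasible over the integers.

  - -3x + 3y = 14: every term on the left is divisible by 3, so the LHS ≡ 0 (mod 3), but the RHS 14 is not — no integer solution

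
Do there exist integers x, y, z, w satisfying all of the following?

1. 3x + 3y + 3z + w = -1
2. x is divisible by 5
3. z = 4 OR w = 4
Yes

Take x = 0, y = 0, z = 4, w = -13. Substituting into each constraint:
  (1) 3(0) + 3(0) + 3(4) + (-13) = -1 ✓
  (2) 0 = 5 × 0, remainder 0 ✓
  (3) z = 4, target 4 ✓ (first branch holds)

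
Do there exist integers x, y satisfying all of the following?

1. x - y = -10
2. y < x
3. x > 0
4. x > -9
No

A contradictory subset is {x - y = -10, y < x}. No integer assignment can satisfy these jointly:

  - x - y = -10: is a linear equation tying the variables together
  - y < x: bounds one variable relative to another variable

From the equation, x − y = -10, i.e. x − y = -10; but x > y requires x − y ≥ 1. Contradiction.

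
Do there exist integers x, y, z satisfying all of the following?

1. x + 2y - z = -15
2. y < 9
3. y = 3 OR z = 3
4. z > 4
Yes

Take x = 0, y = 3, z = 21. Substituting into each constraint:
  (1) 0 + 2(3) + (-21) = -15 ✓
  (2) 3 < 9 ✓
  (3) y = 3, target 3 ✓ (first branch holds)
  (4) 21 > 4 ✓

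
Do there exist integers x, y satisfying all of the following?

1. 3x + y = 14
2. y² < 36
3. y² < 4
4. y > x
No

A contradictory subset is {3x + y = 14, y² < 4, y > x}. No integer assignment can satisfy these jointly:

  - 3x + y = 14: is a linear equation tying the variables together
  - y² < 4: restricts y to |y| ≤ 1
  - y > x: bounds one variable relative to another variable

Propagating the comparison: x < y and y ≤ 1 give x ≤ 0. Range argument: with x ∈ [−∞, 0], y ∈ [-1, 1], the left side of the equation is at most 1, but the right side is 14 > 1. No integer solution exists.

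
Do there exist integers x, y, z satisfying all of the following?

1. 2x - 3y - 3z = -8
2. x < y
Yes

Take x = -1, y = 0, z = 2. Substituting into each constraint:
  (1) 2(-1) - 3(0) - 3(2) = -8 ✓
  (2) -1 < 0 ✓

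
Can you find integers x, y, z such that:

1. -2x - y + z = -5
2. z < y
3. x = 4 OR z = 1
Yes

Take x = 2, y = 2, z = 1. Substituting into each constraint:
  (1) -2(2) + (-2) + 1 = -5 ✓
  (2) 1 < 2 ✓
  (3) z = 1, target 1 ✓ (second branch holds)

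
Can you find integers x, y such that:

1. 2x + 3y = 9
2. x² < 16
Yes

Take x = 3, y = 1. Substituting into each constraint:
  (1) 2(3) + 3(1) = 9 ✓
  (2) x² = (3)² = 9, and 9 < 16 ✓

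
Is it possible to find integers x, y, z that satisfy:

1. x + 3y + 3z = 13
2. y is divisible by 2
Yes

Take x = 13, y = 0, z = 0. Substituting into each constraint:
  (1) 13 + 3(0) + 3(0) = 13 ✓
  (2) 0 = 2 × 0, remainder 0 ✓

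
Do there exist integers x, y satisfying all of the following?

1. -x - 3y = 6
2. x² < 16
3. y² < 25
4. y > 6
No

A contradictory subset is {y² < 25, y > 6}. No integer assignment can satisfy these jointly:

  - y² < 25: restricts y to |y| ≤ 4
  - y > 6: bounds one variable relative to a constant

Direct contradiction: the bounds on y require y ≥ 7 and y ≤ 4 simultaneously, which is empty.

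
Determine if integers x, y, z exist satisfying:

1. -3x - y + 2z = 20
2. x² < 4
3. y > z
Yes

Take x = 0, y = 22, z = 21. Substituting into each constraint:
  (1) -3(0) + (-22) + 2(21) = 20 ✓
  (2) x² = (0)² = 0, and 0 < 4 ✓
  (3) 22 > 21 ✓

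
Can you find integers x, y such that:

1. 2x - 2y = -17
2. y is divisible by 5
No

Even the single constraint (2x - 2y = -17) is infeasible over the integers.

  - 2x - 2y = -17: every term on the left is divisible by 2, so the LHS ≡ 0 (mod 2), but the RHS -17 is not — no integer solution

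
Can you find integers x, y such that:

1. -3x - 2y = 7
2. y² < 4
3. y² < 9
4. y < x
No

A contradictory subset is {-3x - 2y = 7, y² < 4, y < x}. No integer assignment can satisfy these jointly:

  - -3x - 2y = 7: is a linear equation tying the variables together
  - y² < 4: restricts y to |y| ≤ 1
  - y < x: bounds one variable relative to another variable

Propagating the comparison: x > y and y ≥ -1 give x ≥ 0. Range argument: with x ∈ [0, ∞], y ∈ [-1, 1], the left side of the equation is at most 2, but the right side is 7 > 2. No integer solution exists.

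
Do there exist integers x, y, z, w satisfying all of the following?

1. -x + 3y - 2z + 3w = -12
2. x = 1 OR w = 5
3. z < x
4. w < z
Yes

Take x = 9, y = -2, z = 6, w = 5. Substituting into each constraint:
  (1) (-9) + 3(-2) - 2(6) + 3(5) = -12 ✓
  (2) w = 5, target 5 ✓ (second branch holds)
  (3) 6 < 9 ✓
  (4) 5 < 6 ✓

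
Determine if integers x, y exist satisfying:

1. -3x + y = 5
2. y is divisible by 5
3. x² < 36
Yes

Take x = 5, y = 20. Substituting into each constraint:
  (1) -3(5) + 20 = 5 ✓
  (2) 20 = 5 × 4, remainder 0 ✓
  (3) x² = (5)² = 25, and 25 < 36 ✓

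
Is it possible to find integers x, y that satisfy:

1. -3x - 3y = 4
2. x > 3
No

Even the single constraint (-3x - 3y = 4) is infeasible over the integers.

  - -3x - 3y = 4: every term on the left is divisible by 3, so the LHS ≡ 0 (mod 3), but the RHS 4 is not — no integer solution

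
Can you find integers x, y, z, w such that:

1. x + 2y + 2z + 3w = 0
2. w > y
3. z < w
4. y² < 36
Yes

Take x = 4, y = -1, z = -1, w = 0. Substituting into each constraint:
  (1) 4 + 2(-1) + 2(-1) + 3(0) = 0 ✓
  (2) 0 > -1 ✓
  (3) -1 < 0 ✓
  (4) y² = (-1)² = 1, and 1 < 36 ✓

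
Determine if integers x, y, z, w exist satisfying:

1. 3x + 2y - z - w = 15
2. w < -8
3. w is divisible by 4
Yes

Take x = -1, y = 3, z = 0, w = -12. Substituting into each constraint:
  (1) 3(-1) + 2(3) + 0 + 12 = 15 ✓
  (2) -12 < -8 ✓
  (3) -12 = 4 × -3, remainder 0 ✓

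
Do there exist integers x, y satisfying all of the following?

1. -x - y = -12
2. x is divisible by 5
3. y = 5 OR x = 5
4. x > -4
Yes

Take x = 5, y = 7. Substituting into each constraint:
  (1) (-5) + (-7) = -12 ✓
  (2) 5 = 5 × 1, remainder 0 ✓
  (3) x = 5, target 5 ✓ (second branch holds)
  (4) 5 > -4 ✓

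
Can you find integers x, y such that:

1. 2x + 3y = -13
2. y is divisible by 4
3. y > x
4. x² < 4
No

A contradictory subset is {2x + 3y = -13, y is divisible by 4}. No integer assignment can satisfy these jointly:

  - 2x + 3y = -13: is a linear equation tying the variables together
  - y is divisible by 4: restricts y to multiples of 4

Modular obstruction: writing y = 4y', every remaining term of the linear equation is divisible by 2, so the left side is ≡ 0 (mod 2); but the right side -13 ≡ 1 (mod 2). No integers can satisfy it.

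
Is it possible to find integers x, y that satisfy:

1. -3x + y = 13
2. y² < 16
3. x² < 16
No

The full constraint system is jointly infeasible over the integers. Each constraint and what it forces:

  - -3x + y = 13: is a linear equation tying the variables together
  - y² < 16: restricts y to |y| ≤ 3
  - x² < 16: restricts x to |x| ≤ 3

Range argument: with x ∈ [-3, 3], y ∈ [-3, 3], the left side of the equation is at most 12, but the right side is 13 > 12. No integer solution exists.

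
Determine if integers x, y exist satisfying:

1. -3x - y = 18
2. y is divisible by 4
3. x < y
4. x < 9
Yes

Take x = -6, y = 0. Substituting into each constraint:
  (1) -3(-6) + 0 = 18 ✓
  (2) 0 = 4 × 0, remainder 0 ✓
  (3) -6 < 0 ✓
  (4) -6 < 9 ✓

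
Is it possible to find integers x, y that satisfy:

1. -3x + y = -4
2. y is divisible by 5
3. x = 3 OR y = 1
Yes

Take x = 3, y = 5. Substituting into each constraint:
  (1) -3(3) + 5 = -4 ✓
  (2) 5 = 5 × 1, remainder 0 ✓
  (3) x = 3, target 3 ✓ (first branch holds)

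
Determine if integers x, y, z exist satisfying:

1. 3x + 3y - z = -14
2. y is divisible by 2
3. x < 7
Yes

Take x = 0, y = 0, z = 14. Substituting into each constraint:
  (1) 3(0) + 3(0) + (-14) = -14 ✓
  (2) 0 = 2 × 0, remainder 0 ✓
  (3) 0 < 7 ✓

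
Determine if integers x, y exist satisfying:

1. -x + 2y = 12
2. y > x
Yes

Take x = 10, y = 11. Substituting into each constraint:
  (1) (-10) + 2(11) = 12 ✓
  (2) 11 > 10 ✓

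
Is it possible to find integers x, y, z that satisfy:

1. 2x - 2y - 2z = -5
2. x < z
No

Even the single constraint (2x - 2y - 2z = -5) is infeasible over the integers.

  - 2x - 2y - 2z = -5: every term on the left is divisible by 2, so the LHS ≡ 0 (mod 2), but the RHS -5 is not — no integer solution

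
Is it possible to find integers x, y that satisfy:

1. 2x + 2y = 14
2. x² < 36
Yes

Take x = 0, y = 7. Substituting into each constraint:
  (1) 2(0) + 2(7) = 14 ✓
  (2) x² = (0)² = 0, and 0 < 36 ✓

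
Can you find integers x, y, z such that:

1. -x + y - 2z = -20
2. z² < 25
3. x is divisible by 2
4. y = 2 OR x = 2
Yes

Take x = 24, y = 2, z = -1. Substituting into each constraint:
  (1) (-24) + 2 - 2(-1) = -20 ✓
  (2) z² = (-1)² = 1, and 1 < 25 ✓
  (3) 24 = 2 × 12, remainder 0 ✓
  (4) y = 2, target 2 ✓ (first branch holds)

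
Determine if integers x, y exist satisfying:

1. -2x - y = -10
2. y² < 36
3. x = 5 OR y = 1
Yes

Take x = 5, y = 0. Substituting into each constraint:
  (1) -2(5) + 0 = -10 ✓
  (2) y² = (0)² = 0, and 0 < 36 ✓
  (3) x = 5, target 5 ✓ (first branch holds)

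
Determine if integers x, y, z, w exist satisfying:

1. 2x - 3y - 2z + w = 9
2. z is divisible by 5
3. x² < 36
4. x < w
Yes

Take x = 0, y = -2, z = 0, w = 3. Substituting into each constraint:
  (1) 2(0) - 3(-2) - 2(0) + 3 = 9 ✓
  (2) 0 = 5 × 0, remainder 0 ✓
  (3) x² = (0)² = 0, and 0 < 36 ✓
  (4) 0 < 3 ✓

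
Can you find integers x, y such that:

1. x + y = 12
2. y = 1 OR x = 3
Yes

Take x = 11, y = 1. Substituting into each constraint:
  (1) 11 + 1 = 12 ✓
  (2) y = 1, target 1 ✓ (first branch holds)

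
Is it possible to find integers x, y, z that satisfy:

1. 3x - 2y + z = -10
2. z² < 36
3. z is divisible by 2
Yes

Take x = -4, y = 0, z = 2. Substituting into each constraint:
  (1) 3(-4) - 2(0) + 2 = -10 ✓
  (2) z² = (2)² = 4, and 4 < 36 ✓
  (3) 2 = 2 × 1, remainder 0 ✓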